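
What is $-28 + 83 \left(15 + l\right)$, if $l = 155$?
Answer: $14082$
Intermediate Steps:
$-28 + 83 \left(15 + l\right) = -28 + 83 \left(15 + 155\right) = -28 + 83 \cdot 170 = -28 + 14110 = 14082$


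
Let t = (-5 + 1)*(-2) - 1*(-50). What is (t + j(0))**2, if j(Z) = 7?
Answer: 4225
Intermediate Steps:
t = 58 (t = -4*(-2) + 50 = 8 + 50 = 58)
(t + j(0))**2 = (58 + 7)**2 = 65**2 = 4225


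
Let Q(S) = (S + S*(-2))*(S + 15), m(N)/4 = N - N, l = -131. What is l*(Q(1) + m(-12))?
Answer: 2096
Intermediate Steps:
m(N) = 0 (m(N) = 4*(N - N) = 4*0 = 0)
Q(S) = -S*(15 + S) (Q(S) = (S - 2*S)*(15 + S) = (-S)*(15 + S) = -S*(15 + S))
l*(Q(1) + m(-12)) = -131*(-1*1*(15 + 1) + 0) = -131*(-1*1*16 + 0) = -131*(-16 + 0) = -131*(-16) = 2096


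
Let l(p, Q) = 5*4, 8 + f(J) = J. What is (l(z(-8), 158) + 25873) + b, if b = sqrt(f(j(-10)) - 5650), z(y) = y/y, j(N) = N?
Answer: 25893 + 2*I*sqrt(1417) ≈ 25893.0 + 75.286*I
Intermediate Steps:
f(J) = -8 + J
z(y) = 1
l(p, Q) = 20
b = 2*I*sqrt(1417) (b = sqrt((-8 - 10) - 5650) = sqrt(-18 - 5650) = sqrt(-5668) = 2*I*sqrt(1417) ≈ 75.286*I)
(l(z(-8), 158) + 25873) + b = (20 + 25873) + 2*I*sqrt(1417) = 25893 + 2*I*sqrt(1417)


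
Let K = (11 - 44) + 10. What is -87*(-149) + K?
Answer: 12940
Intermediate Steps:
K = -23 (K = -33 + 10 = -23)
-87*(-149) + K = -87*(-149) - 23 = 12963 - 23 = 12940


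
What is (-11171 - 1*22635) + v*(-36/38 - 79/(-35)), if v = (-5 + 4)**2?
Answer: -22480119/665 ≈ -33805.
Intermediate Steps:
v = 1 (v = (-1)**2 = 1)
(-11171 - 1*22635) + v*(-36/38 - 79/(-35)) = (-11171 - 1*22635) + 1*(-36/38 - 79/(-35)) = (-11171 - 22635) + 1*(-36*1/38 - 79*(-1/35)) = -33806 + 1*(-18/19 + 79/35) = -33806 + 1*(871/665) = -33806 + 871/665 = -22480119/665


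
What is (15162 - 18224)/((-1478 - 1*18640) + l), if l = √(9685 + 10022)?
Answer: 20533772/134904739 + 3062*√19707/404714217 ≈ 0.15327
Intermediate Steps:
l = √19707 ≈ 140.38
(15162 - 18224)/((-1478 - 1*18640) + l) = (15162 - 18224)/((-1478 - 1*18640) + √19707) = -3062/((-1478 - 18640) + √19707) = -3062/(-20118 + √19707)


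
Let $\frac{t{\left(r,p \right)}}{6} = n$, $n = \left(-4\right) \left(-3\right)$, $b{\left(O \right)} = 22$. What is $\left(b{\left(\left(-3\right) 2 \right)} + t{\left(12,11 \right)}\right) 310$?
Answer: $29140$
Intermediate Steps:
$n = 12$
$t{\left(r,p \right)} = 72$ ($t{\left(r,p \right)} = 6 \cdot 12 = 72$)
$\left(b{\left(\left(-3\right) 2 \right)} + t{\left(12,11 \right)}\right) 310 = \left(22 + 72\right) 310 = 94 \cdot 310 = 29140$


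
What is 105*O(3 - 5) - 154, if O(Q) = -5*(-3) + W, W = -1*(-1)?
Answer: 1526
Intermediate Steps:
W = 1
O(Q) = 16 (O(Q) = -5*(-3) + 1 = 15 + 1 = 16)
105*O(3 - 5) - 154 = 105*16 - 154 = 1680 - 154 = 1526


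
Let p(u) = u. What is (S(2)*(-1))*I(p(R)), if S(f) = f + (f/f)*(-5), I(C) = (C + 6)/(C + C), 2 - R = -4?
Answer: 3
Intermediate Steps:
R = 6 (R = 2 - 1*(-4) = 2 + 4 = 6)
I(C) = (6 + C)/(2*C) (I(C) = (6 + C)/((2*C)) = (6 + C)*(1/(2*C)) = (6 + C)/(2*C))
S(f) = -5 + f (S(f) = f + 1*(-5) = f - 5 = -5 + f)
(S(2)*(-1))*I(p(R)) = ((-5 + 2)*(-1))*((1/2)*(6 + 6)/6) = (-3*(-1))*((1/2)*(1/6)*12) = 3*1 = 3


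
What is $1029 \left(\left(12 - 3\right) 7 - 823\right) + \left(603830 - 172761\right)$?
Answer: $-350971$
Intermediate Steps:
$1029 \left(\left(12 - 3\right) 7 - 823\right) + \left(603830 - 172761\right) = 1029 \left(9 \cdot 7 - 823\right) + 431069 = 1029 \left(63 - 823\right) + 431069 = 1029 \left(-760\right) + 431069 = -782040 + 431069 = -350971$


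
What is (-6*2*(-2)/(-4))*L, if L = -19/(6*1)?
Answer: 19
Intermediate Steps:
L = -19/6 ≈ -3.1667
(-6*2*(-2)/(-4))*L = -6*2*(-2)/(-4)*(-19/6) = -(-24)*(-1)/4*(-19/6) = -6*1*(-19/6) = -6*(-19/6) = 19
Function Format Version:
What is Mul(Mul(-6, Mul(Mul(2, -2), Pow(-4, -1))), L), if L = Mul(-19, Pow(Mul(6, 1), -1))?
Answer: 19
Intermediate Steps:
L = Rational(-19, 6) (L = Mul(-19, Pow(6, -1)) = Mul(-19, Rational(1, 6)) = Rational(-19, 6) ≈ -3.1667)
Mul(Mul(-6, Mul(Mul(2, -2), Pow(-4, -1))), L) = Mul(Mul(-6, Mul(Mul(2, -2), Pow(-4, -1))), Rational(-19, 6)) = Mul(Mul(-6, Mul(-4, Rational(-1, 4))), Rational(-19, 6)) = Mul(Mul(-6, 1), Rational(-19, 6)) = Mul(-6, Rational(-19, 6)) = 19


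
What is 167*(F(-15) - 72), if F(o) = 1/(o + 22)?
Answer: -84001/7 ≈ -12000.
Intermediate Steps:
F(o) = 1/(22 + o)
167*(F(-15) - 72) = 167*(1/(22 - 15) - 72) = 167*(1/7 - 72) = 167*(-503/7) = -84001/7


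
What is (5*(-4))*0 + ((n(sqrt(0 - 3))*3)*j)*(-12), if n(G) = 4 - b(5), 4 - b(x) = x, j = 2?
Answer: -360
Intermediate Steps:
b(x) = 4 - x
n(G) = 5 (n(G) = 4 - (4 - 1*5) = 4 - (4 - 5) = 4 - 1*(-1) = 4 + 1 = 5)
(5*(-4))*0 + ((n(sqrt(0 - 3))*3)*j)*(-12) = (5*(-4))*0 + ((5*3)*2)*(-12) = -20*0 + (15*2)*(-12) = 0 + 30*(-12) = 0 - 360 = -360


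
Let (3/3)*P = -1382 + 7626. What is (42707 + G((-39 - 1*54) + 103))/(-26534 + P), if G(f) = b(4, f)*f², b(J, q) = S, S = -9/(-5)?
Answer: -42887/20290 ≈ -2.1137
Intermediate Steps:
P = 6244 (P = -1382 + 7626 = 6244)
S = 9/5 (S = -9*(-⅕) = 9/5 ≈ 1.8000)
b(J, q) = 9/5
G(f) = 9*f²/5
(42707 + G((-39 - 1*54) + 103))/(-26534 + P) = (42707 + 9*((-39 - 1*54) + 103)²/5)/(-26534 + 6244) = (42707 + 9*((-39 - 54) + 103)²/5)/(-20290) = (42707 + 9*(-93 + 103)²/5)*(-1/20290) = (42707 + (9/5)*10²)*(-1/20290) = (42707 + (9/5)*100)*(-1/20290) = (42707 + 180)*(-1/20290) = 42887*(-1/20290) = -42887/20290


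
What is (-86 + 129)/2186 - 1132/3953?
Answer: -2304573/8641258 ≈ -0.26669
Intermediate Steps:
(-86 + 129)/2186 - 1132/3953 = 43*(1/2186) - 1132*1/3953 = 43/2186 - 1132/3953 = -2304573/8641258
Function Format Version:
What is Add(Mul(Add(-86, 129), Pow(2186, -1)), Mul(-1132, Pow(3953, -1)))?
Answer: Rational(-2304573, 8641258) ≈ -0.26669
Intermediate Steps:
Add(Mul(Add(-86, 129), Pow(2186, -1)), Mul(-1132, Pow(3953, -1))) = Add(Mul(43, Rational(1, 2186)), Mul(-1132, Rational(1, 3953))) = Add(Rational(43, 2186), Rational(-1132, 3953)) = Rational(-2304573, 8641258)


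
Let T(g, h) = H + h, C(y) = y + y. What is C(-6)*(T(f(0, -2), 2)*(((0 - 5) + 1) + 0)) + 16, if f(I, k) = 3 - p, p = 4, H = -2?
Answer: 16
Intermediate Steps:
C(y) = 2*y
f(I, k) = -1 (f(I, k) = 3 - 1*4 = 3 - 4 = -1)
T(g, h) = -2 + h
C(-6)*(T(f(0, -2), 2)*(((0 - 5) + 1) + 0)) + 16 = (2*(-6))*((-2 + 2)*(((0 - 5) + 1) + 0)) + 16 = -0*((-5 + 1) + 0) + 16 = -0*(-4 + 0) + 16 = -0*(-4) + 16 = -12*0 + 16 = 0 + 16 = 16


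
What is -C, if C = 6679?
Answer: -6679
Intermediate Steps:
-C = -1*6679 = -6679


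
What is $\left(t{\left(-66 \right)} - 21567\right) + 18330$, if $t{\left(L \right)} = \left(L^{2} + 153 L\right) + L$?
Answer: $-9045$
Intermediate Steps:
$t{\left(L \right)} = L^{2} + 154 L$
$\left(t{\left(-66 \right)} - 21567\right) + 18330 = \left(- 66 \left(154 - 66\right) - 21567\right) + 18330 = \left(\left(-66\right) 88 - 21567\right) + 18330 = \left(-5808 - 21567\right) + 18330 = -27375 + 18330 = -9045$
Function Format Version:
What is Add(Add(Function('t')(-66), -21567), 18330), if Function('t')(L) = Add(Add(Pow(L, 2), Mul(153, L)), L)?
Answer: -9045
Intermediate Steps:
Function('t')(L) = Add(Pow(L, 2), Mul(154, L))
Add(Add(Function('t')(-66), -21567), 18330) = Add(Add(Mul(-66, Add(154, -66)), -21567), 18330) = Add(Add(Mul(-66, 88), -21567), 18330) = Add(Add(-5808, -21567), 18330) = Add(-27375, 18330) = -9045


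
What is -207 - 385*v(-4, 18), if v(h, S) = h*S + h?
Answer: 29053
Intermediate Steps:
v(h, S) = h + S*h (v(h, S) = S*h + h = h + S*h)
-207 - 385*v(-4, 18) = -207 - (-1540)*(1 + 18) = -207 - (-1540)*19 = -207 - 385*(-76) = -207 + 29260 = 29053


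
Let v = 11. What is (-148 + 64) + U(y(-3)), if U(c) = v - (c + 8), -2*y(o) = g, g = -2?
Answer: -82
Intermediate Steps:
y(o) = 1 (y(o) = -1/2*(-2) = 1)
U(c) = 3 - c (U(c) = 11 - (c + 8) = 11 - (8 + c) = 11 + (-8 - c) = 3 - c)
(-148 + 64) + U(y(-3)) = (-148 + 64) + (3 - 1*1) = -84 + (3 - 1) = -84 + 2 = -82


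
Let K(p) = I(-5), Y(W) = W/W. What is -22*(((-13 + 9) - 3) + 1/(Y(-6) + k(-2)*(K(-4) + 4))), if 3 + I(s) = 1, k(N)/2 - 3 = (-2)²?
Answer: 4444/29 ≈ 153.24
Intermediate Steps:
k(N) = 14 (k(N) = 6 + 2*(-2)² = 6 + 2*4 = 6 + 8 = 14)
I(s) = -2 (I(s) = -3 + 1 = -2)
Y(W) = 1
K(p) = -2
-22*(((-13 + 9) - 3) + 1/(Y(-6) + k(-2)*(K(-4) + 4))) = -22*(((-13 + 9) - 3) + 1/(1 + 14*(-2 + 4))) = -22*((-4 - 3) + 1/(1 + 14*2)) = -22*(-7 + 1/(1 + 28)) = -22*(-7 + 1/29) = -22*(-202/29) = 4444/29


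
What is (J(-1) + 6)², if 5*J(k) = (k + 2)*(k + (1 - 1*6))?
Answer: 576/25 ≈ 23.040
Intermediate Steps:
J(k) = (-5 + k)*(2 + k)/5 (J(k) = ((k + 2)*(k + (1 - 1*6)))/5 = ((2 + k)*(k + (1 - 6)))/5 = ((2 + k)*(k - 5))/5 = ((2 + k)*(-5 + k))/5 = ((-5 + k)*(2 + k))/5 = (-5 + k)*(2 + k)/5)
(J(-1) + 6)² = ((-2 - ⅗*(-1) + (⅕)*(-1)²) + 6)² = ((-2 + ⅗ + (⅕)*1) + 6)² = ((-2 + ⅗ + ⅕) + 6)² = (-6/5 + 6)² = (24/5)² = 576/25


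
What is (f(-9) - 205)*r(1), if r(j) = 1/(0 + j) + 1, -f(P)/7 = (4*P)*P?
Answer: -4946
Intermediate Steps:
f(P) = -28*P² (f(P) = -7*4*P*P = -28*P²)
r(j) = 1 + 1/j (r(j) = 1/j + 1 = 1 + 1/j)
(f(-9) - 205)*r(1) = (-28*(-9)² - 205)*((1 + 1)/1) = (-28*81 - 205)*(1*2) = (-2268 - 205)*2 = -2473*2 = -4946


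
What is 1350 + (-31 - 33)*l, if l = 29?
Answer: -506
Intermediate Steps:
1350 + (-31 - 33)*l = 1350 + (-31 - 33)*29 = 1350 - 64*29 = 1350 - 1856 = -506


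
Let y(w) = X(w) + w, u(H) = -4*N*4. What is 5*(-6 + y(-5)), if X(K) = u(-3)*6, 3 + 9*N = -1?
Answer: 475/3 ≈ 158.33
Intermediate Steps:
N = -4/9 (N = -⅓ + (⅑)*(-1) = -⅓ - ⅑ = -4/9 ≈ -0.44444)
u(H) = 64/9 (u(H) = -4*(-4/9)*4 = (16/9)*4 = 64/9)
X(K) = 128/3 (X(K) = (64/9)*6 = 128/3)
y(w) = 128/3 + w
5*(-6 + y(-5)) = 5*(-6 + (128/3 - 5)) = 5*(-6 + 113/3) = 5*(95/3) = 475/3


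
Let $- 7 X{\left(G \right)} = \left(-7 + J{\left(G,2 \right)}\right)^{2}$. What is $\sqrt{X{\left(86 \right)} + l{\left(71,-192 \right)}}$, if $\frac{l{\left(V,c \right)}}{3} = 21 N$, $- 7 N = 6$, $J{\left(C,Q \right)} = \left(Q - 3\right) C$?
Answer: $\frac{3 i \sqrt{7021}}{7} \approx 35.911 i$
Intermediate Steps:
$J{\left(C,Q \right)} = C \left(-3 + Q\right)$ ($J{\left(C,Q \right)} = \left(-3 + Q\right) C = C \left(-3 + Q\right)$)
$N = - \frac{6}{7}$ ($N = \left(- \frac{1}{7}\right) 6 = - \frac{6}{7} \approx -0.85714$)
$l{\left(V,c \right)} = -54$ ($l{\left(V,c \right)} = 3 \cdot 21 \left(- \frac{6}{7}\right) = 3 \left(-18\right) = -54$)
$X{\left(G \right)} = - \frac{\left(-7 - G\right)^{2}}{7}$ ($X{\left(G \right)} = - \frac{\left(-7 + G \left(-3 + 2\right)\right)^{2}}{7} = - \frac{\left(-7 + G \left(-1\right)\right)^{2}}{7} = - \frac{\left(-7 - G\right)^{2}}{7}$)
$\sqrt{X{\left(86 \right)} + l{\left(71,-192 \right)}} = \sqrt{- \frac{\left(7 + 86\right)^{2}}{7} - 54} = \sqrt{- \frac{93^{2}}{7} - 54} = \sqrt{\left(- \frac{1}{7}\right) 8649 - 54} = \sqrt{- \frac{8649}{7} - 54} = \sqrt{- \frac{9027}{7}} = \frac{3 i \sqrt{7021}}{7}$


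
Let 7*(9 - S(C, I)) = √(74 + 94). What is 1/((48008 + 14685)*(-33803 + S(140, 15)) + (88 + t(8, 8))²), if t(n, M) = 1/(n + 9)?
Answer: -1238656220532367/2624265972556723242137791 + 10472364106*√42/2624265972556723242137791 ≈ -4.7198e-10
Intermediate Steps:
t(n, M) = 1/(9 + n)
S(C, I) = 9 - 2*√42/7 (S(C, I) = 9 - √(74 + 94)/7 = 9 - 2*√42/7)
1/((48008 + 14685)*(-33803 + S(140, 15)) + (88 + t(8, 8))²) = 1/((48008 + 14685)*(-33803 + (9 - 2*√42/7)) + (88 + 1/(9 + 8))²) = 1/(62693*(-33794 - 2*√42/7) + (88 + 1/17)²) = 1/((-2118647242 - 125386*√42/7) + (88 + 1/17)²) = 1/((-2118647242 - 125386*√42/7) + (1497/17)²) = 1/((-2118647242 - 125386*√42/7) + 2241009/289) = 1/(-612286811929/289 - 125386*√42/7)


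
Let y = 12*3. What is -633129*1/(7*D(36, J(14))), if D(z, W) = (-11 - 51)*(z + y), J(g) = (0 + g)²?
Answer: 30149/1488 ≈ 20.261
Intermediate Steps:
J(g) = g²
y = 36
D(z, W) = -2232 - 62*z (D(z, W) = (-11 - 51)*(z + 36) = -62*(36 + z) = -2232 - 62*z)
-633129*1/(7*D(36, J(14))) = -633129*1/(7*(-2232 - 62*36)) = -633129*1/(7*(-2232 - 2232)) = -633129/(7*(-4464)) = -633129/(-31248) = -633129*(-1/31248) = 30149/1488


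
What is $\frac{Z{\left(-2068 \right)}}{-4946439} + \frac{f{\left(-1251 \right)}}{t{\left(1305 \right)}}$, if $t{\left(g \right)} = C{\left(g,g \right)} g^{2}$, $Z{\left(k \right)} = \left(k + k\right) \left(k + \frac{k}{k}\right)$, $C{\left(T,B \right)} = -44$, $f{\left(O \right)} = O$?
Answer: $- \frac{23726121348593}{13727852156700} \approx -1.7283$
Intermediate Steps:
$Z{\left(k \right)} = 2 k \left(1 + k\right)$ ($Z{\left(k \right)} = 2 k \left(k + 1\right) = 2 k \left(1 + k\right)$)
$t{\left(g \right)} = - 44 g^{2}$
$\frac{Z{\left(-2068 \right)}}{-4946439} + \frac{f{\left(-1251 \right)}}{t{\left(1305 \right)}} = \frac{2 \left(-2068\right) \left(1 - 2068\right)}{-4946439} - \frac{1251}{\left(-44\right) 1305^{2}} = 2 \left(-2068\right) \left(-2067\right) \left(- \frac{1}{4946439}\right) - \frac{1251}{\left(-44\right) 1703025} = 8549112 \left(- \frac{1}{4946439}\right) - \frac{1251}{-74933100} = - \frac{2849704}{1648813} - - \frac{139}{8325900} = - \frac{2849704}{1648813} + \frac{139}{8325900} = - \frac{23726121348593}{13727852156700}$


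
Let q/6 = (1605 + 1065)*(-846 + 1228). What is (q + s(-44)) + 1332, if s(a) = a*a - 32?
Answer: 6122876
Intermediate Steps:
s(a) = -32 + a**2 (s(a) = a**2 - 32 = -32 + a**2)
q = 6119640 (q = 6*((1605 + 1065)*(-846 + 1228)) = 6*(2670*382) = 6*1019940 = 6119640)
(q + s(-44)) + 1332 = (6119640 + (-32 + (-44)**2)) + 1332 = (6119640 + (-32 + 1936)) + 1332 = (6119640 + 1904) + 1332 = 6121544 + 1332 = 6122876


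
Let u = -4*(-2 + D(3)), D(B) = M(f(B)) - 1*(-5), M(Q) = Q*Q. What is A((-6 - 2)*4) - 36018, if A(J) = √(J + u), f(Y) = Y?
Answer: -36018 + 4*I*√5 ≈ -36018.0 + 8.9443*I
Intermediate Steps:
M(Q) = Q²
D(B) = 5 + B² (D(B) = B² - 1*(-5) = B² + 5 = 5 + B²)
u = -48 (u = -4*(-2 + (5 + 3²)) = -4*(-2 + (5 + 9)) = -4*(-2 + 14) = -4*12 = -48)
A(J) = √(-48 + J) (A(J) = √(J - 48) = √(-48 + J))
A((-6 - 2)*4) - 36018 = √(-48 + (-6 - 2)*4) - 36018 = √(-48 - 8*4) - 36018 = √(-48 - 32) - 36018 = √(-80) - 36018 = 4*I*√5 - 36018 = -36018 + 4*I*√5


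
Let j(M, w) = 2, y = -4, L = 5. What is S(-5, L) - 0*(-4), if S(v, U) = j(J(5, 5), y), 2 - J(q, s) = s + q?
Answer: 2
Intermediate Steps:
J(q, s) = 2 - q - s (J(q, s) = 2 - (s + q) = 2 - (q + s) = 2 + (-q - s) = 2 - q - s)
S(v, U) = 2
S(-5, L) - 0*(-4) = 2 - 0*(-4) = 2 - 8*0 = 2 + 0 = 2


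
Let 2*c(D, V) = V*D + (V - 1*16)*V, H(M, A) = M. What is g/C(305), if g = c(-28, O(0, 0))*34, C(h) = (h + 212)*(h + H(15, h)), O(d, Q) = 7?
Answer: -4403/165440 ≈ -0.026614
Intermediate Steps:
C(h) = (15 + h)*(212 + h) (C(h) = (h + 212)*(h + 15) = (212 + h)*(15 + h) = (15 + h)*(212 + h))
c(D, V) = D*V/2 + V*(-16 + V)/2 (c(D, V) = (V*D + (V - 1*16)*V)/2 = (D*V + (V - 16)*V)/2 = (D*V + (-16 + V)*V)/2 = (D*V + V*(-16 + V))/2 = D*V/2 + V*(-16 + V)/2)
g = -4403 (g = ((1/2)*7*(-16 - 28 + 7))*34 = ((1/2)*7*(-37))*34 = -259/2*34 = -4403)
g/C(305) = -4403/(3180 + 305**2 + 227*305) = -4403/(3180 + 93025 + 69235) = -4403/165440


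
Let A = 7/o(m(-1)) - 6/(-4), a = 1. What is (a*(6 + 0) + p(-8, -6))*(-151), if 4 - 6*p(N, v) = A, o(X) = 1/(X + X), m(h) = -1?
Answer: -5285/4 ≈ -1321.3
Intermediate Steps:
o(X) = 1/(2*X)
A = -25/2 (A = 7/(((1/2)/(-1))) - 6/(-4) = 7/(((1/2)*(-1))) - 6*(-1/4) = 7/(-1/2) + 3/2 = 7*(-2) + 3/2 = -14 + 3/2 = -25/2 ≈ -12.500)
p(N, v) = 11/4 (p(N, v) = 2/3 - 1/6*(-25/2) = 2/3 + 25/12 = 11/4)
(a*(6 + 0) + p(-8, -6))*(-151) = (1*(6 + 0) + 11/4)*(-151) = (1*6 + 11/4)*(-151) = (6 + 11/4)*(-151) = (35/4)*(-151) = -5285/4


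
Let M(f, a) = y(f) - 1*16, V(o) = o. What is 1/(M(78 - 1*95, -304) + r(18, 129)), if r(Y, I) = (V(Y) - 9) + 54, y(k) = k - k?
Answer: 1/47 ≈ 0.021277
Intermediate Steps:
y(k) = 0
M(f, a) = -16 (M(f, a) = 0 - 1*16 = 0 - 16 = -16)
r(Y, I) = 45 + Y (r(Y, I) = (Y - 9) + 54 = (-9 + Y) + 54 = 45 + Y)
1/(M(78 - 1*95, -304) + r(18, 129)) = 1/(-16 + (45 + 18)) = 1/(-16 + 63) = 1/47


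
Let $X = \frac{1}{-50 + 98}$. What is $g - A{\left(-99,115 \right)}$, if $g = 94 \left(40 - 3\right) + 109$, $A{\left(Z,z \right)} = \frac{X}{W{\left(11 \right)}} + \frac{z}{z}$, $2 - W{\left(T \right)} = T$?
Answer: $\frac{1549153}{432} \approx 3586.0$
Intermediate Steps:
$W{\left(T \right)} = 2 - T$
$X = \frac{1}{48} \approx 0.020833$
$A{\left(Z,z \right)} = \frac{431}{432}$ ($A{\left(Z,z \right)} = \frac{1}{48 \left(2 - 11\right)} + \frac{z}{z} = \frac{1}{48 \left(2 - 11\right)} + 1 = \frac{1}{48 \left(-9\right)} + 1 = \frac{1}{48} \left(- \frac{1}{9}\right) + 1 = - \frac{1}{432} + 1 = \frac{431}{432}$)
$g = 3587$ ($g = 94 \cdot 37 + 109 = 3478 + 109 = 3587$)
$g - A{\left(-99,115 \right)} = 3587 - \frac{431}{432} = \frac{1549153}{432}$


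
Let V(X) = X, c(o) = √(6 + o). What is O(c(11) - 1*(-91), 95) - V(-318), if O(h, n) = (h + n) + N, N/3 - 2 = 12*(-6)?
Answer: 294 + √17 ≈ 298.12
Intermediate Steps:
N = -210 (N = 6 + 3*(12*(-6)) = 6 + 3*(-72) = 6 - 216 = -210)
O(h, n) = -210 + h + n (O(h, n) = (h + n) - 210 = -210 + h + n)
O(c(11) - 1*(-91), 95) - V(-318) = (-210 + (√(6 + 11) - 1*(-91)) + 95) - 1*(-318) = (-210 + (√17 + 91) + 95) + 318 = (-210 + (91 + √17) + 95) + 318 = (-24 + √17) + 318 = 294 + √17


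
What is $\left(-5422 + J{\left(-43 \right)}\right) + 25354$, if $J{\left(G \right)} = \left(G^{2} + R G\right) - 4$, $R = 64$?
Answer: $19025$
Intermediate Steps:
$J{\left(G \right)} = -4 + G^{2} + 64 G$ ($J{\left(G \right)} = \left(G^{2} + 64 G\right) - 4 = -4 + G^{2} + 64 G$)
$\left(-5422 + J{\left(-43 \right)}\right) + 25354 = \left(-5422 + \left(-4 + \left(-43\right)^{2} + 64 \left(-43\right)\right)\right) + 25354 = \left(-5422 - 907\right) + 25354 = -6329 + 25354 = 19025$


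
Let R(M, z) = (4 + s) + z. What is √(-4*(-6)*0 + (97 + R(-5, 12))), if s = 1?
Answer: √114 ≈ 10.677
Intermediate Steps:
R(M, z) = 5 + z (R(M, z) = (4 + 1) + z = 5 + z)
√(-4*(-6)*0 + (97 + R(-5, 12))) = √(-4*(-6)*0 + (97 + (5 + 12))) = √(24*0 + (97 + 17)) = √(0 + 114) = √114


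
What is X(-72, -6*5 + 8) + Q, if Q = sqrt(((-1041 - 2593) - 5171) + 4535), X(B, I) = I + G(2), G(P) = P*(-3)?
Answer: -28 + I*sqrt(4270) ≈ -28.0 + 65.345*I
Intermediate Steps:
G(P) = -3*P
X(B, I) = -6 + I (X(B, I) = I - 3*2 = I - 6 = -6 + I)
Q = I*sqrt(4270) (Q = sqrt((-3634 - 5171) + 4535) = sqrt(-8805 + 4535) = sqrt(-4270) = I*sqrt(4270) ≈ 65.345*I)
X(-72, -6*5 + 8) + Q = (-6 + (-6*5 + 8)) + I*sqrt(4270) = (-6 + (-30 + 8)) + I*sqrt(4270) = (-6 - 22) + I*sqrt(4270) = -28 + I*sqrt(4270)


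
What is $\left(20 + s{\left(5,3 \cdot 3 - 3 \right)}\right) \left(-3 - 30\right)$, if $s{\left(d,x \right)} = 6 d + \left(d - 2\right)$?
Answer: $-1749$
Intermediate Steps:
$s{\left(d,x \right)} = -2 + 7 d$ ($s{\left(d,x \right)} = 6 d + \left(-2 + d\right) = -2 + 7 d$)
$\left(20 + s{\left(5,3 \cdot 3 - 3 \right)}\right) \left(-3 - 30\right) = \left(20 + \left(-2 + 7 \cdot 5\right)\right) \left(-3 - 30\right) = \left(20 + \left(-2 + 35\right)\right) \left(-3 - 30\right) = \left(20 + 33\right) \left(-33\right) = 53 \left(-33\right) = -1749$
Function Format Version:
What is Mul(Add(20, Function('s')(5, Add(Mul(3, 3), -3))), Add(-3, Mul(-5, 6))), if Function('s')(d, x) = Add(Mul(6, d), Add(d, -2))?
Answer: -1749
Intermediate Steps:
Function('s')(d, x) = Add(-2, Mul(7, d)) (Function('s')(d, x) = Add(Mul(6, d), Add(-2, d)) = Add(-2, Mul(7, d)))
Mul(Add(20, Function('s')(5, Add(Mul(3, 3), -3))), Add(-3, Mul(-5, 6))) = Mul(Add(20, Add(-2, Mul(7, 5))), Add(-3, Mul(-5, 6))) = Mul(Add(20, Add(-2, 35)), Add(-3, -30)) = Mul(Add(20, 33), -33) = Mul(53, -33) = -1749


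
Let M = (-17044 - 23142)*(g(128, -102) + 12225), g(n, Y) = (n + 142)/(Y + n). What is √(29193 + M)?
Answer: I*√83090873463/13 ≈ 22173.0*I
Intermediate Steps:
g(n, Y) = (142 + n)/(Y + n)
M = -6391985160/13 (M = (-17044 - 23142)*((142 + 128)/(-102 + 128) + 12225) = -40186*(270/26 + 12225) = -40186*((1/26)*270 + 12225) = -40186*(135/13 + 12225) = -40186*159060/13 = -6391985160/13 ≈ -4.9169e+8)
√(29193 + M) = √(29193 - 6391985160/13) = √(-6391605651/13) = I*√83090873463/13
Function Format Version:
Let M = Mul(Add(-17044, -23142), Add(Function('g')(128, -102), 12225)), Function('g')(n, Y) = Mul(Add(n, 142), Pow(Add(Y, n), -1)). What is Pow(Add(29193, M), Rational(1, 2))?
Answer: Mul(Rational(1, 13), I, Pow(83090873463, Rational(1, 2))) ≈ Mul(22173., I)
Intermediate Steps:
Function('g')(n, Y) = Mul(Pow(Add(Y, n), -1), Add(142, n)) (Function('g')(n, Y) = Mul(Add(142, n), Pow(Add(Y, n), -1)) = Mul(Pow(Add(Y, n), -1), Add(142, n)))
M = Rational(-6391985160, 13) (M = Mul(Add(-17044, -23142), Add(Mul(Pow(Add(-102, 128), -1), Add(142, 128)), 12225)) = Mul(-40186, Add(Mul(Pow(26, -1), 270), 12225)) = Mul(-40186, Add(Mul(Rational(1, 26), 270), 12225)) = Mul(-40186, Add(Rational(135, 13), 12225)) = Mul(-40186, Rational(159060, 13)) = Rational(-6391985160, 13) ≈ -4.9169e+8)
Pow(Add(29193, M), Rational(1, 2)) = Pow(Add(29193, Rational(-6391985160, 13)), Rational(1, 2)) = Pow(Rational(-6391605651, 13), Rational(1, 2)) = Mul(Rational(1, 13), I, Pow(83090873463, Rational(1, 2)))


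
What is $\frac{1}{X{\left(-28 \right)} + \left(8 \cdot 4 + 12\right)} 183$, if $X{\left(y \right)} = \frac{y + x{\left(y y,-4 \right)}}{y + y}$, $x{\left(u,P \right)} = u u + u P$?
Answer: $- \frac{366}{21751} \approx -0.016827$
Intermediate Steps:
$x{\left(u,P \right)} = u^{2} + P u$
$X{\left(y \right)} = \frac{y + y^{2} \left(-4 + y^{2}\right)}{2 y}$ ($X{\left(y \right)} = \frac{y + y y \left(-4 + y y\right)}{y + y} = \frac{y + y^{2} \left(-4 + y^{2}\right)}{2 y}$)
$\frac{1}{X{\left(-28 \right)} + \left(8 \cdot 4 + 12\right)} 183 = \frac{1}{\left(\frac{1}{2} + \frac{\left(-28\right)^{3}}{2} - -56\right) + \left(8 \cdot 4 + 12\right)} 183 = \frac{1}{\left(\frac{1}{2} + \frac{1}{2} \left(-21952\right) + 56\right) + \left(32 + 12\right)} 183 = \frac{1}{\left(\frac{1}{2} - 10976 + 56\right) + 44} \cdot 183 = \frac{1}{- \frac{21839}{2} + 44} \cdot 183 = \frac{1}{- \frac{21751}{2}} \cdot 183 = \left(- \frac{2}{21751}\right) 183 = - \frac{366}{21751}$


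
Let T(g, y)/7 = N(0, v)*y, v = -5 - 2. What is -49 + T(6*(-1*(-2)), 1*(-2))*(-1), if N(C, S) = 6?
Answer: 35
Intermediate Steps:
v = -7
T(g, y) = 42*y (T(g, y) = 7*(6*y) = 42*y)
-49 + T(6*(-1*(-2)), 1*(-2))*(-1) = -49 + (42*(1*(-2)))*(-1) = -49 + (42*(-2))*(-1) = -49 - 84*(-1) = -49 + 84 = 35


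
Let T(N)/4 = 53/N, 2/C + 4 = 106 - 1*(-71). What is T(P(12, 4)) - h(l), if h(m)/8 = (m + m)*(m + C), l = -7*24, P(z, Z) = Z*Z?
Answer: -312465455/692 ≈ -4.5154e+5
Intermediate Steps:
P(z, Z) = Z²
l = -168
C = 2/173 (C = 2/(-4 + (106 - 1*(-71))) = 2/(-4 + (106 + 71)) = 2/(-4 + 177) = 2/173 ≈ 0.011561)
T(N) = 212/N (T(N) = 4*(53/N) = 212/N)
h(m) = 16*m*(2/173 + m) (h(m) = 8*((m + m)*(m + 2/173)) = 8*((2*m)*(2/173 + m)) = 8*(2*m*(2/173 + m)) = 16*m*(2/173 + m))
T(P(12, 4)) - h(l) = 212/(4²) - 16*(-168)*(2 + 173*(-168))/173 = 212/16 - 16*(-168)*(2 - 29064)/173 = 212*(1/16) - 16*(-168)*(-29062)/173 = 53/4 - 1*78118656/173 = 53/4 - 78118656/173 = -312465455/692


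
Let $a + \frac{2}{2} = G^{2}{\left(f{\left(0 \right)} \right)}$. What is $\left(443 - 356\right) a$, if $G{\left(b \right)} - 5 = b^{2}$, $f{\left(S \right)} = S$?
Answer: $2088$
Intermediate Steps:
$G{\left(b \right)} = 5 + b^{2}$
$a = 24$ ($a = -1 + \left(5 + 0^{2}\right)^{2} = -1 + \left(5 + 0\right)^{2} = -1 + 5^{2} = -1 + 25 = 24$)
$\left(443 - 356\right) a = \left(443 - 356\right) 24 = 87 \cdot 24 = 2088$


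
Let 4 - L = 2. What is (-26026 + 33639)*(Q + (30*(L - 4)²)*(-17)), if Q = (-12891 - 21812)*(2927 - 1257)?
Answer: -441219408650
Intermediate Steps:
L = 2 (L = 4 - 1*2 = 4 - 2 = 2)
Q = -57954010 (Q = -34703*1670 = -57954010)
(-26026 + 33639)*(Q + (30*(L - 4)²)*(-17)) = (-26026 + 33639)*(-57954010 + (30*(2 - 4)²)*(-17)) = 7613*(-57954010 + (30*(-2)²)*(-17)) = 7613*(-57954010 + (30*4)*(-17)) = 7613*(-57954010 + 120*(-17)) = 7613*(-57954010 - 2040) = 7613*(-57956050) = -441219408650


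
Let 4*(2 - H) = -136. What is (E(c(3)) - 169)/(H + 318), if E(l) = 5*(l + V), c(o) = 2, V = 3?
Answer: -24/59 ≈ -0.40678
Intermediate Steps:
H = 36 (H = 2 - 1/4*(-136) = 2 + 34 = 36)
E(l) = 15 + 5*l (E(l) = 5*(l + 3) = 5*(3 + l) = 15 + 5*l)
(E(c(3)) - 169)/(H + 318) = ((15 + 5*2) - 169)/(36 + 318) = ((15 + 10) - 169)/354 = (25 - 169)*(1/354) = -144*1/354 = -24/59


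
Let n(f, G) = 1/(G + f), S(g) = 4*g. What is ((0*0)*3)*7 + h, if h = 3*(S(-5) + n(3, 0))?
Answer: -59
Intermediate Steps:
h = -59 (h = 3*(4*(-5) + 1/(0 + 3)) = 3*(-20 + 1/3) = 3*(-20 + ⅓) = 3*(-59/3) = -59)
((0*0)*3)*7 + h = ((0*0)*3)*7 - 59 = (0*3)*7 - 59 = 0*7 - 59 = 0 - 59 = -59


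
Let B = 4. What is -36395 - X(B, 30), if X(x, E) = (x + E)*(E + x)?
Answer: -37551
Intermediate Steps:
X(x, E) = (E + x)² (X(x, E) = (E + x)*(E + x) = (E + x)²)
-36395 - X(B, 30) = -36395 - (30 + 4)² = -36395 - 1*34² = -36395 - 1*1156 = -36395 - 1156 = -37551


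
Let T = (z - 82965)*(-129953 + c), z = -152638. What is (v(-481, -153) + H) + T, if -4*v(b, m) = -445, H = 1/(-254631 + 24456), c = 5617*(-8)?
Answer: 37936866385214771/920700 ≈ 4.1204e+10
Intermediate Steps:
c = -44936
T = 41204373067 (T = (-152638 - 82965)*(-129953 - 44936) = -235603*(-174889) = 41204373067)
H = -1/230175 (H = 1/(-230175) = -1/230175 ≈ -4.3445e-6)
v(b, m) = 445/4 (v(b, m) = -¼*(-445) = 445/4)
(v(-481, -153) + H) + T = (445/4 - 1/230175) + 41204373067 = 102427871/920700 + 41204373067 = 37936866385214771/920700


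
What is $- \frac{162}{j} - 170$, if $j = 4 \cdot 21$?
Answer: $- \frac{2407}{14} \approx -171.93$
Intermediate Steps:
$j = 84$
$- \frac{162}{j} - 170 = - \frac{162}{84} - 170 = \left(-162\right) \frac{1}{84} - 170 = - \frac{27}{14} - 170 = - \frac{2407}{14}$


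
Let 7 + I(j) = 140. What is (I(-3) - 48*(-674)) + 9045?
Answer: 41530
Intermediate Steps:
I(j) = 133 (I(j) = -7 + 140 = 133)
(I(-3) - 48*(-674)) + 9045 = (133 - 48*(-674)) + 9045 = (133 + 32352) + 9045 = 32485 + 9045 = 41530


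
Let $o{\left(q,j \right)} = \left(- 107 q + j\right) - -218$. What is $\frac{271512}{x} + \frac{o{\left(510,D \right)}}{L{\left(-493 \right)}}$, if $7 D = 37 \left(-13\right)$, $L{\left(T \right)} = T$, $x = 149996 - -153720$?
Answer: $\frac{4165574269}{37432997} \approx 111.28$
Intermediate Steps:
$x = 303716$ ($x = 149996 + 153720 = 303716$)
$D = - \frac{481}{7}$ ($D = \frac{37 \left(-13\right)}{7} = \frac{1}{7} \left(-481\right) = - \frac{481}{7} \approx -68.714$)
$o{\left(q,j \right)} = 218 + j - 107 q$ ($o{\left(q,j \right)} = \left(j - 107 q\right) + 218 = 218 + j - 107 q$)
$\frac{271512}{x} + \frac{o{\left(510,D \right)}}{L{\left(-493 \right)}} = \frac{271512}{303716} + \frac{218 - \frac{481}{7} - 54570}{-493} = 271512 \cdot \frac{1}{303716} + \left(218 - \frac{481}{7} - 54570\right) \left(- \frac{1}{493}\right) = \frac{67878}{75929} - - \frac{380945}{3451} = \frac{67878}{75929} + \frac{380945}{3451} = \frac{4165574269}{37432997}$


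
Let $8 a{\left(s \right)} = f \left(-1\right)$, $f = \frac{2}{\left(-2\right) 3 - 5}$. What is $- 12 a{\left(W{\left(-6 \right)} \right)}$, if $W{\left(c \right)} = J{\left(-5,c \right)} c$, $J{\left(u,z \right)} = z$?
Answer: $- \frac{3}{11} \approx -0.27273$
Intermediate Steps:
$f = - \frac{2}{11}$ ($f = \frac{2}{-6 - 5} = \frac{2}{-11} = 2 \left(- \frac{1}{11}\right) = - \frac{2}{11} \approx -0.18182$)
$W{\left(c \right)} = c^{2}$ ($W{\left(c \right)} = c c = c^{2}$)
$a{\left(s \right)} = \frac{1}{44}$ ($a{\left(s \right)} = \frac{\left(- \frac{2}{11}\right) \left(-1\right)}{8} = \frac{1}{8} \cdot \frac{2}{11} = \frac{1}{44}$)
$- 12 a{\left(W{\left(-6 \right)} \right)} = \left(-12\right) \frac{1}{44} = - \frac{3}{11}$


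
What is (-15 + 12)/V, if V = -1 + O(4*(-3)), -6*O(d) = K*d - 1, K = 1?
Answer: -18/7 ≈ -2.5714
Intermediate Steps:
O(d) = ⅙ - d/6 (O(d) = -(1*d - 1)/6 = -(d - 1)/6 = -(-1 + d)/6 = ⅙ - d/6)
V = 7/6 (V = -1 + (⅙ - 2*(-3)/3) = -1 + (⅙ - ⅙*(-12)) = -1 + (⅙ + 2) = -1 + 13/6 = 7/6 ≈ 1.1667)
(-15 + 12)/V = (-15 + 12)/(7/6) = -3*6/7 = -18/7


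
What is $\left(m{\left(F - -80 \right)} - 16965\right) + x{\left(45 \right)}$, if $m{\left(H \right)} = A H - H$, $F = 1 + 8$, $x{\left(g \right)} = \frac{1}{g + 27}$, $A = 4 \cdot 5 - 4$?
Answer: $- \frac{1125359}{72} \approx -15630.0$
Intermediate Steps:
$A = 16$ ($A = 20 - 4 = 16$)
$x{\left(g \right)} = \frac{1}{27 + g}$
$F = 9$
$m{\left(H \right)} = 15 H$ ($m{\left(H \right)} = 16 H - H = 15 H$)
$\left(m{\left(F - -80 \right)} - 16965\right) + x{\left(45 \right)} = \left(15 \left(9 - -80\right) - 16965\right) + \frac{1}{27 + 45} = \left(15 \left(9 + 80\right) - 16965\right) + \frac{1}{72} = \left(15 \cdot 89 - 16965\right) + \frac{1}{72} = \left(1335 - 16965\right) + \frac{1}{72} = -15630 + \frac{1}{72} = - \frac{1125359}{72}$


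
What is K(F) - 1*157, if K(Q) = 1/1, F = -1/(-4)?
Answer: -156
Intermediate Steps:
F = ¼ (F = -1*(-¼) = ¼ ≈ 0.25000)
K(Q) = 1
K(F) - 1*157 = 1 - 1*157 = 1 - 157 = -156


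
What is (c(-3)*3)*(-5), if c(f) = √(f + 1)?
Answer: -15*I*√2 ≈ -21.213*I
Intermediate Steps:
c(f) = √(1 + f)
(c(-3)*3)*(-5) = (√(1 - 3)*3)*(-5) = (√(-2)*3)*(-5) = ((I*√2)*3)*(-5) = (3*I*√2)*(-5) = -15*I*√2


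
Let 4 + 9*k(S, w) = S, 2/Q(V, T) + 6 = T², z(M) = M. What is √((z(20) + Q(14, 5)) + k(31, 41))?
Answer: √8341/19 ≈ 4.8068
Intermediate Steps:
Q(V, T) = 2/(-6 + T²)
k(S, w) = -4/9 + S/9
√((z(20) + Q(14, 5)) + k(31, 41)) = √((20 + 2/(-6 + 5²)) + (-4/9 + (⅑)*31)) = √((20 + 2/(-6 + 25)) + (-4/9 + 31/9)) = √((20 + 2/19) + 3) = √(382/19 + 3) = √(439/19) = √8341/19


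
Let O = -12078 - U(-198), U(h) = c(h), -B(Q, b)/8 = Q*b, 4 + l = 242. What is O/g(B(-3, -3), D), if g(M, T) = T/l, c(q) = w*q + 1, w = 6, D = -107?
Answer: 2592058/107 ≈ 24225.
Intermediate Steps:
l = 238 (l = -4 + 242 = 238)
B(Q, b) = -8*Q*b
c(q) = 1 + 6*q (c(q) = 6*q + 1 = 1 + 6*q)
g(M, T) = T/238
U(h) = 1 + 6*h
O = -10891 (O = -12078 - (1 + 6*(-198)) = -12078 - (1 - 1188) = -12078 - 1*(-1187) = -12078 + 1187 = -10891)
O/g(B(-3, -3), D) = -10891/((1/238)*(-107)) = -10891/(-107/238) = -10891*(-238/107) = 2592058/107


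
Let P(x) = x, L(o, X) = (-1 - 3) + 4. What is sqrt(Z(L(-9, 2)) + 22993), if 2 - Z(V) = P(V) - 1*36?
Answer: 3*sqrt(2559) ≈ 151.76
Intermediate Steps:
L(o, X) = 0 (L(o, X) = -4 + 4 = 0)
Z(V) = 38 - V (Z(V) = 2 - (V - 1*36) = 2 - (V - 36) = 2 - (-36 + V) = 2 + (36 - V) = 38 - V)
sqrt(Z(L(-9, 2)) + 22993) = sqrt((38 - 1*0) + 22993) = sqrt((38 + 0) + 22993) = sqrt(38 + 22993) = sqrt(23031) = 3*sqrt(2559)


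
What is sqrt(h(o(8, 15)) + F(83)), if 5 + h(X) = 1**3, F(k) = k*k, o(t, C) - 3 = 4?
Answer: 9*sqrt(85) ≈ 82.976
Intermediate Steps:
o(t, C) = 7 (o(t, C) = 3 + 4 = 7)
F(k) = k**2
h(X) = -4 (h(X) = -5 + 1**3 = -5 + 1 = -4)
sqrt(h(o(8, 15)) + F(83)) = sqrt(-4 + 83**2) = sqrt(-4 + 6889) = sqrt(6885) = 9*sqrt(85)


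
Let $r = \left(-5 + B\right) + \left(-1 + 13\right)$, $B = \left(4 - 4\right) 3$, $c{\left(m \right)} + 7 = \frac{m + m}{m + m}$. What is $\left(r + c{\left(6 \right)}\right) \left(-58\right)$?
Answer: $-58$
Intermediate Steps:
$c{\left(m \right)} = -6$ ($c{\left(m \right)} = -7 + \frac{m + m}{m + m} = -7 + \frac{2 m}{2 m} = -7 + 2 m \frac{1}{2 m} = -7 + 1 = -6$)
$B = 0$ ($B = 0 \cdot 3 = 0$)
$r = 7$ ($r = \left(-5 + 0\right) + \left(-1 + 13\right) = -5 + 12 = 7$)
$\left(r + c{\left(6 \right)}\right) \left(-58\right) = \left(7 - 6\right) \left(-58\right) = 1 \left(-58\right) = -58$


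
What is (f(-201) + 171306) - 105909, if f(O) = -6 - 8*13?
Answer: 65287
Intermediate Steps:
f(O) = -110 (f(O) = -6 - 104 = -110)
(f(-201) + 171306) - 105909 = (-110 + 171306) - 105909 = 171196 - 105909 = 65287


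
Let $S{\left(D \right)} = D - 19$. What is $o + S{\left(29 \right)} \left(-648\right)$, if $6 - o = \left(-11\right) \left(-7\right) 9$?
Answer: $-7167$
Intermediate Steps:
$S{\left(D \right)} = -19 + D$
$o = -687$ ($o = 6 - \left(-11\right) \left(-7\right) 9 = 6 - 77 \cdot 9 = 6 - 693 = -687$)
$o + S{\left(29 \right)} \left(-648\right) = -687 + \left(-19 + 29\right) \left(-648\right) = -687 + 10 \left(-648\right) = -687 - 6480 = -7167$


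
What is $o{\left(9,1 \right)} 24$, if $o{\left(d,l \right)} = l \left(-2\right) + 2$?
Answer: $0$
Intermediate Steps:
$o{\left(d,l \right)} = 2 - 2 l$ ($o{\left(d,l \right)} = - 2 l + 2 = 2 - 2 l$)
$o{\left(9,1 \right)} 24 = \left(2 - 2\right) 24 = 0 \cdot 24 = 0$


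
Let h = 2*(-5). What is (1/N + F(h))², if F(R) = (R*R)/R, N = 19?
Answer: 35721/361 ≈ 98.950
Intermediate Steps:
h = -10
F(R) = R (F(R) = R²/R = R)
(1/N + F(h))² = (1/19 - 10)² = (-189/19)² = 35721/361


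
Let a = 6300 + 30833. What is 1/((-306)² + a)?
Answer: 1/130769 ≈ 7.6471e-6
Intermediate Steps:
a = 37133
1/((-306)² + a) = 1/((-306)² + 37133) = 1/(93636 + 37133) = 1/130769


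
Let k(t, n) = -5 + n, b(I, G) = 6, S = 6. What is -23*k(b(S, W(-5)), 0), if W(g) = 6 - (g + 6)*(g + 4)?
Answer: 115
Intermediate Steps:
W(g) = 6 - (4 + g)*(6 + g) (W(g) = 6 - (6 + g)*(4 + g) = 6 - (4 + g)*(6 + g))
-23*k(b(S, W(-5)), 0) = -23*(-5 + 0) = -23*(-5) = 115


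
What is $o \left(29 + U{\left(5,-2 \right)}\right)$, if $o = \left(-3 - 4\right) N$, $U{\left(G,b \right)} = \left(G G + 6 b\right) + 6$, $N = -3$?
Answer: $1008$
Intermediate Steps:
$U{\left(G,b \right)} = 6 + G^{2} + 6 b$ ($U{\left(G,b \right)} = \left(G^{2} + 6 b\right) + 6 = 6 + G^{2} + 6 b$)
$o = 21$ ($o = \left(-3 - 4\right) \left(-3\right) = \left(-7\right) \left(-3\right) = 21$)
$o \left(29 + U{\left(5,-2 \right)}\right) = 21 \left(29 + \left(6 + 5^{2} + 6 \left(-2\right)\right)\right) = 21 \left(29 + \left(6 + 25 - 12\right)\right) = 21 \left(29 + 19\right) = 21 \cdot 48 = 1008$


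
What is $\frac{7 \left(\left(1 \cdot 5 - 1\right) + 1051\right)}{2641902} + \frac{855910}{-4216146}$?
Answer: $- \frac{33789304585}{168767341662} \approx -0.20021$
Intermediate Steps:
$\frac{7 \left(\left(1 \cdot 5 - 1\right) + 1051\right)}{2641902} + \frac{855910}{-4216146} = 7 \left(\left(5 - 1\right) + 1051\right) \frac{1}{2641902} + 855910 \left(- \frac{1}{4216146}\right) = 7 \left(4 + 1051\right) \frac{1}{2641902} - \frac{38905}{191643} = 7 \cdot 1055 \cdot \frac{1}{2641902} - \frac{38905}{191643} = 7385 \cdot \frac{1}{2641902} - \frac{38905}{191643} = \frac{7385}{2641902} - \frac{38905}{191643} = - \frac{33789304585}{168767341662}$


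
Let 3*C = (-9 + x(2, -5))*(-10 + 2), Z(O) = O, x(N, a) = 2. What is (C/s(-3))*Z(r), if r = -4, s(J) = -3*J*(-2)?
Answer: 112/27 ≈ 4.1481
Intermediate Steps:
s(J) = 6*J
C = 56/3 (C = ((-9 + 2)*(-10 + 2))/3 = (-7*(-8))/3 = (⅓)*56 = 56/3 ≈ 18.667)
(C/s(-3))*Z(r) = (56/(3*((6*(-3)))))*(-4) = ((56/3)/(-18))*(-4) = ((56/3)*(-1/18))*(-4) = -28/27*(-4) = 112/27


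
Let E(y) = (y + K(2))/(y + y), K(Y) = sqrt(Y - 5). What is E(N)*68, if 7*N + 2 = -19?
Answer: 34 - 34*I*sqrt(3)/3 ≈ 34.0 - 19.63*I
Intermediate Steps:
N = -3 (N = -2/7 + (1/7)*(-19) = -2/7 - 19/7 = -3)
K(Y) = sqrt(-5 + Y)
E(y) = (y + I*sqrt(3))/(2*y) (E(y) = (y + sqrt(-5 + 2))/(y + y) = (y + sqrt(-3))/((2*y)) = (y + I*sqrt(3))*(1/(2*y)) = (y + I*sqrt(3))/(2*y))
E(N)*68 = ((1/2)*(-3 + I*sqrt(3))/(-3))*68 = ((1/2)*(-1/3)*(-3 + I*sqrt(3)))*68 = (1/2 - I*sqrt(3)/6)*68 = 34 - 34*I*sqrt(3)/3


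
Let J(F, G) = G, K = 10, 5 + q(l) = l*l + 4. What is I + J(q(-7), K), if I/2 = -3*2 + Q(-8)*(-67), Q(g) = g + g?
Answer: 2142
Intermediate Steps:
q(l) = -1 + l**2 (q(l) = -5 + (l*l + 4) = -5 + (l**2 + 4) = -5 + (4 + l**2) = -1 + l**2)
Q(g) = 2*g
I = 2132 (I = 2*(-3*2 + (2*(-8))*(-67)) = 2*(-6 - 16*(-67)) = 2*(-6 + 1072) = 2*1066 = 2132)
I + J(q(-7), K) = 2132 + 10 = 2142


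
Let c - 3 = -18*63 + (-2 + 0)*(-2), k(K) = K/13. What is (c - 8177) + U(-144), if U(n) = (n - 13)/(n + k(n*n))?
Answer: -175512697/18864 ≈ -9304.1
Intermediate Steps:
k(K) = K/13 (k(K) = K*(1/13) = K/13)
U(n) = (-13 + n)/(n + n²/13) (U(n) = (n - 13)/(n + (n*n)/13) = (-13 + n)/(n + n²/13))
c = -1127 (c = 3 + (-18*63 + (-2 + 0)*(-2)) = 3 + (-1134 - 2*(-2)) = 3 + (-1134 + 4) = 3 - 1130 = -1127)
(c - 8177) + U(-144) = (-1127 - 8177) + 13*(-13 - 144)/(-144*(13 - 144)) = -9304 + 13*(-1/144)*(-157)/(-131) = -9304 + 13*(-1/144)*(-1/131)*(-157) = -9304 - 2041/18864 = -175512697/18864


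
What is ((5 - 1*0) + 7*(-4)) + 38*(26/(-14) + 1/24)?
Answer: -7727/84 ≈ -91.988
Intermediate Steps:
((5 - 1*0) + 7*(-4)) + 38*(26/(-14) + 1/24) = ((5 + 0) - 28) + 38*(26*(-1/14) + 1*(1/24)) = (5 - 28) + 38*(-13/7 + 1/24) = -23 + 38*(-305/168) = -23 - 5795/84 = -7727/84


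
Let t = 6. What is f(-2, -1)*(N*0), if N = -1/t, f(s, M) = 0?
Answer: 0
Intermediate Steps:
N = -1/6 ≈ -0.16667
f(-2, -1)*(N*0) = 0*(-1/6*0) = 0*0 = 0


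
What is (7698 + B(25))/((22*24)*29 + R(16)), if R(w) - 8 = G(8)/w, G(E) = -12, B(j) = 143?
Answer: 31364/61277 ≈ 0.51184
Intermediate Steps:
R(w) = 8 - 12/w
(7698 + B(25))/((22*24)*29 + R(16)) = (7698 + 143)/((22*24)*29 + (8 - 12/16)) = 7841/(528*29 + (8 - 12*1/16)) = 7841/(15312 + (8 - 3/4)) = 7841/(15312 + 29/4) = 7841/(61277/4) = 7841*(4/61277) = 31364/61277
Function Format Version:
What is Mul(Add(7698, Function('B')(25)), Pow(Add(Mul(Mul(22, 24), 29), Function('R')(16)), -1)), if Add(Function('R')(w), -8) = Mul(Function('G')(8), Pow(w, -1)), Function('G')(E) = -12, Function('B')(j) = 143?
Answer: Rational(31364, 61277) ≈ 0.51184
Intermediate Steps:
Function('R')(w) = Add(8, Mul(-12, Pow(w, -1)))
Mul(Add(7698, Function('B')(25)), Pow(Add(Mul(Mul(22, 24), 29), Function('R')(16)), -1)) = Mul(Add(7698, 143), Pow(Add(Mul(Mul(22, 24), 29), Add(8, Mul(-12, Pow(16, -1)))), -1)) = Mul(7841, Pow(Add(Mul(528, 29), Add(8, Mul(-12, Rational(1, 16)))), -1)) = Mul(7841, Pow(Add(15312, Add(8, Rational(-3, 4))), -1)) = Mul(7841, Pow(Add(15312, Rational(29, 4)), -1)) = Mul(7841, Pow(Rational(61277, 4), -1)) = Mul(7841, Rational(4, 61277)) = Rational(31364, 61277)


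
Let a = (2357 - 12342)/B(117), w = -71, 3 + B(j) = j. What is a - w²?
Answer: -584659/114 ≈ -5128.6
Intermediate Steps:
B(j) = -3 + j
a = -9985/114 (a = (2357 - 12342)/(-3 + 117) = -9985/114 ≈ -87.588)
a - w² = -9985/114 - 1*(-71)² = -9985/114 - 1*5041 = -9985/114 - 5041 = -584659/114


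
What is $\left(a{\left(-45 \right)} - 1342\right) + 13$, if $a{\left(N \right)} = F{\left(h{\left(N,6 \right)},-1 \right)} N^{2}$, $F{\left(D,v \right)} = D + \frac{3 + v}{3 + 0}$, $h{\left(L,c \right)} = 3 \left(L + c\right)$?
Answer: $-236904$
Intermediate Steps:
$h{\left(L,c \right)} = 3 L + 3 c$
$F{\left(D,v \right)} = 1 + D + \frac{v}{3}$ ($F{\left(D,v \right)} = D + \frac{3 + v}{3} = D + \left(3 + v\right) \frac{1}{3} = D + \left(1 + \frac{v}{3}\right) = 1 + D + \frac{v}{3}$)
$a{\left(N \right)} = N^{2} \left(\frac{56}{3} + 3 N\right)$ ($a{\left(N \right)} = \left(1 + \left(3 N + 3 \cdot 6\right) + \frac{1}{3} \left(-1\right)\right) N^{2} = \left(1 + \left(3 N + 18\right) - \frac{1}{3}\right) N^{2} = \left(1 + \left(18 + 3 N\right) - \frac{1}{3}\right) N^{2} = \left(\frac{56}{3} + 3 N\right) N^{2} = N^{2} \left(\frac{56}{3} + 3 N\right)$)
$\left(a{\left(-45 \right)} - 1342\right) + 13 = \left(\frac{\left(-45\right)^{2} \left(56 + 9 \left(-45\right)\right)}{3} - 1342\right) + 13 = \left(\frac{1}{3} \cdot 2025 \left(56 - 405\right) - 1342\right) + 13 = \left(\frac{1}{3} \cdot 2025 \left(-349\right) - 1342\right) + 13 = \left(-235575 - 1342\right) + 13 = -236917 + 13 = -236904$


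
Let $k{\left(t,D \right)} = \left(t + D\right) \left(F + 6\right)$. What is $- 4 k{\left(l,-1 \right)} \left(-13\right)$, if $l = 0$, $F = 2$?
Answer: $-416$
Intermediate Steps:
$k{\left(t,D \right)} = 8 D + 8 t$ ($k{\left(t,D \right)} = \left(t + D\right) \left(2 + 6\right) = \left(D + t\right) 8 = 8 D + 8 t$)
$- 4 k{\left(l,-1 \right)} \left(-13\right) = - 4 \left(8 \left(-1\right) + 8 \cdot 0\right) \left(-13\right) = - 4 \left(-8 + 0\right) \left(-13\right) = \left(-4\right) \left(-8\right) \left(-13\right) = 32 \left(-13\right) = -416$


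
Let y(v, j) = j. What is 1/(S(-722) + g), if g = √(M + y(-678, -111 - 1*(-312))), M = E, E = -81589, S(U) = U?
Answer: -361/301336 - I*√20347/301336 ≈ -0.001198 - 0.00047337*I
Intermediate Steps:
M = -81589
g = 2*I*√20347 (g = √(-81589 + (-111 - 1*(-312))) = √(-81589 + (-111 + 312)) = √(-81589 + 201) = √(-81388) = 2*I*√20347 ≈ 285.29*I)
1/(S(-722) + g) = 1/(-722 + 2*I*√20347)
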